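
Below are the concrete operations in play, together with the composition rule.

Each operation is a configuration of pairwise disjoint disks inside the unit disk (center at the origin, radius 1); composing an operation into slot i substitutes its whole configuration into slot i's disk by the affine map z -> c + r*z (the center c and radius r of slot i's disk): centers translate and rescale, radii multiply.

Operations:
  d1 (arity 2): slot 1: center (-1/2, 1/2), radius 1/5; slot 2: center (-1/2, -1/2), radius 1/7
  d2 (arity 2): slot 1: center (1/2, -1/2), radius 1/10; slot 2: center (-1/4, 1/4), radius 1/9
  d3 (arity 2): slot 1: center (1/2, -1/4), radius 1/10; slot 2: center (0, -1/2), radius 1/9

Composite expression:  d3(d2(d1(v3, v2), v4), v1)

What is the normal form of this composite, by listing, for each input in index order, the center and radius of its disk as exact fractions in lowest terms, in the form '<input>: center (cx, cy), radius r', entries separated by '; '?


v1: center (0, -1/2), radius 1/9; v2: center (109/200, -61/200), radius 1/700; v3: center (109/200, -59/200), radius 1/500; v4: center (19/40, -9/40), radius 1/90

Each v-disk chains the slot maps above it in d3; radii multiply.
v3: after 3 affine steps, its disk has center (109/200, -59/200), radius 1/500
v2: after 3 affine steps, its disk has center (109/200, -61/200), radius 1/700
v4: after 2 affine steps, its disk has center (19/40, -9/40), radius 1/90
v1: after 1 affine step, its disk has center (0, -1/2), radius 1/9


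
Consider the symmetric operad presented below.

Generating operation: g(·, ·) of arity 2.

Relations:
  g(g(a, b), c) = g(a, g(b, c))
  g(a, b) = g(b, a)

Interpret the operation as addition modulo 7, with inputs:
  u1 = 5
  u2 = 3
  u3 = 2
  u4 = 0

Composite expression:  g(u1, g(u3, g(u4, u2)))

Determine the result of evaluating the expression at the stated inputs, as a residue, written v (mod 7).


3 (mod 7)

g(u4, u2) = 3
g(u3, g(u4, u2)) = 5
g(u1, g(u3, g(u4, u2))) = 3


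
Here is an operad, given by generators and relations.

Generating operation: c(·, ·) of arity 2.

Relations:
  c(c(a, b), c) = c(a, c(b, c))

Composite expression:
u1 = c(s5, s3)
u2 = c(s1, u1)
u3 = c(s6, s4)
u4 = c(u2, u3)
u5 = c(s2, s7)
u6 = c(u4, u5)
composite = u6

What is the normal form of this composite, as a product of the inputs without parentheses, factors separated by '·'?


All parenthesizations of c agree; list the s-inputs left to right.
c(s5, s3) collapses to s5 · s3
c(s1, c(s5, s3)) collapses to s1 · s5 · s3
c(s6, s4) collapses to s6 · s4
c(c(s1, c(s5, s3)), c(s6, s4)) collapses to s1 · s5 · s3 · s6 · s4
c(s2, s7) collapses to s2 · s7
c(c(c(s1, c(s5, s3)), c(s6, s4)), c(s2, s7)) collapses to s1 · s5 · s3 · s6 · s4 · s2 · s7

s1 · s5 · s3 · s6 · s4 · s2 · s7


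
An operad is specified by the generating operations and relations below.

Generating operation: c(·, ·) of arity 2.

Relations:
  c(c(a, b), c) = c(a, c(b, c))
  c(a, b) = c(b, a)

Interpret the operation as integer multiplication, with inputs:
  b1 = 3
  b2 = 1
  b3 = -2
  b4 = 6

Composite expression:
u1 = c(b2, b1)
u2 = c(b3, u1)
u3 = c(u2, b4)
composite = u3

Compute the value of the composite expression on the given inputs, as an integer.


c(b2, b1) = 3
c(b3, c(b2, b1)) = -6
c(c(b3, c(b2, b1)), b4) = -36

-36


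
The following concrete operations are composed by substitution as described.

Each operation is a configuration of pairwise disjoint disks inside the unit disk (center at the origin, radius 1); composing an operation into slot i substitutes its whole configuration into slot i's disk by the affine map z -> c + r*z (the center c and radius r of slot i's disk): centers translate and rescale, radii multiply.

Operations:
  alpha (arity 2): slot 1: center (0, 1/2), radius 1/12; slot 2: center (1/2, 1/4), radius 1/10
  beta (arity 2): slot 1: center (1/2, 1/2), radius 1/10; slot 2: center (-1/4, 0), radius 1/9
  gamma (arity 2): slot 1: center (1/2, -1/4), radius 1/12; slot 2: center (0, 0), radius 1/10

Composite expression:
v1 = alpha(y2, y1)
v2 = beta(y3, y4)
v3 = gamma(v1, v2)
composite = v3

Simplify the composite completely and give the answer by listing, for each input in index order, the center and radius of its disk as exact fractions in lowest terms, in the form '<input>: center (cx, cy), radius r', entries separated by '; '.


Follow each y-input down from gamma: c' goes to c + r*c', radius to r*r'.
for y2, the 2-step affine chain lands on center (1/2, -5/24), radius 1/144
for y1, the 2-step affine chain lands on center (13/24, -11/48), radius 1/120
for y3, the 2-step affine chain lands on center (1/20, 1/20), radius 1/100
for y4, the 2-step affine chain lands on center (-1/40, 0), radius 1/90

y1: center (13/24, -11/48), radius 1/120; y2: center (1/2, -5/24), radius 1/144; y3: center (1/20, 1/20), radius 1/100; y4: center (-1/40, 0), radius 1/90


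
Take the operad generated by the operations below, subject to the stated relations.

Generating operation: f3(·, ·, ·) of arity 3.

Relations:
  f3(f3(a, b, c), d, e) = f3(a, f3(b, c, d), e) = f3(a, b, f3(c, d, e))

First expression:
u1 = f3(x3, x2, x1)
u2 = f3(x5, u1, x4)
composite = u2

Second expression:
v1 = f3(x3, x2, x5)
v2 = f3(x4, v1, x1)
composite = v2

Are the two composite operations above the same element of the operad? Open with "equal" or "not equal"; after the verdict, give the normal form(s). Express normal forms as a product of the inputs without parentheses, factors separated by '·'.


not equal: they reduce to x5 · x3 · x2 · x1 · x4 and x4 · x3 · x2 · x5 · x1

Normal form of the first expression: x5 · x3 · x2 · x1 · x4
Normal form of the second expression: x4 · x3 · x2 · x5 · x1
No match — not equal.


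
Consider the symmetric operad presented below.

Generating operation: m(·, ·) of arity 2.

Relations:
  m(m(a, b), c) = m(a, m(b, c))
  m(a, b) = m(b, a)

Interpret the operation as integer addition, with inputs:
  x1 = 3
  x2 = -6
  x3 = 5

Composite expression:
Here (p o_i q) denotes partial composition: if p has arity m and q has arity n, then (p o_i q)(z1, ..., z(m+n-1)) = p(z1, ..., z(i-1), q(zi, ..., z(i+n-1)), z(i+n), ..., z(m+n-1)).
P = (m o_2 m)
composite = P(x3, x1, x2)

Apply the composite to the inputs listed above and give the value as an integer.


2

m(x1, x2) = -3
m(x3, m(x1, x2)) = 2


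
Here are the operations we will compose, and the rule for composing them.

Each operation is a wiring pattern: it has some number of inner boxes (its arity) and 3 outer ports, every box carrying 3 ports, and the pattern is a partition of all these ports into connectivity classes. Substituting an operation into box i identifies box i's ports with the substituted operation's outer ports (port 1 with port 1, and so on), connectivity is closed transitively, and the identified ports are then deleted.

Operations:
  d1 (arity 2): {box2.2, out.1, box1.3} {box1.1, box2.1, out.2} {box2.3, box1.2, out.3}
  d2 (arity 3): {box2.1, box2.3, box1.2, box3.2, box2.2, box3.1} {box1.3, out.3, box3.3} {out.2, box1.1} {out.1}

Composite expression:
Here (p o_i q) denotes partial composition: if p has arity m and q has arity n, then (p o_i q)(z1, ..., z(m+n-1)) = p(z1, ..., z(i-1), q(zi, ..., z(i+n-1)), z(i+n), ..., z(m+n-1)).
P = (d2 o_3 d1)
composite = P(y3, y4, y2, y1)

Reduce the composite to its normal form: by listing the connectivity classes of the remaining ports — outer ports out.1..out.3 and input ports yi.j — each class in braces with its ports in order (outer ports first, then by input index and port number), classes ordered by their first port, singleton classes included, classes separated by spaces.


Two ports join when wires chain via d2-identified ports.
after d1, the pattern on (y2, y1) reads {out.1, y1.2, y2.3} {out.2, y1.1, y2.1} {out.3, y1.3, y2.2} (out.j = its outer ports)
after d2, the pattern on (y3, y4, y2, y1) reads {out.1} {out.2, y3.1} {out.3, y1.3, y2.2, y3.3} {y1.1, y1.2, y2.1, y2.3, y3.2, y4.1, y4.2, y4.3} (out.j = its outer ports)

{out.1} {out.2, y3.1} {out.3, y1.3, y2.2, y3.3} {y1.1, y1.2, y2.1, y2.3, y3.2, y4.1, y4.2, y4.3}


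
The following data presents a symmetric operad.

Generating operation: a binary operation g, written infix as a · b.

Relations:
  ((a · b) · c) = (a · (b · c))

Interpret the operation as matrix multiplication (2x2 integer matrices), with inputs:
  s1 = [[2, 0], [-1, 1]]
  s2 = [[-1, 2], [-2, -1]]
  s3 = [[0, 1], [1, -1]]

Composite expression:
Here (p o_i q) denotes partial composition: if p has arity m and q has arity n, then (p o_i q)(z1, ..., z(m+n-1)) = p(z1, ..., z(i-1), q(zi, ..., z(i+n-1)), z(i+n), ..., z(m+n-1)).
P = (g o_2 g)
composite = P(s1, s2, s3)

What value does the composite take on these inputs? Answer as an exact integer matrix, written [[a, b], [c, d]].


[[4, -6], [-3, 2]]

(s2 · s3) = [[2, -3], [-1, -1]]
(s1 · (s2 · s3)) = [[4, -6], [-3, 2]]


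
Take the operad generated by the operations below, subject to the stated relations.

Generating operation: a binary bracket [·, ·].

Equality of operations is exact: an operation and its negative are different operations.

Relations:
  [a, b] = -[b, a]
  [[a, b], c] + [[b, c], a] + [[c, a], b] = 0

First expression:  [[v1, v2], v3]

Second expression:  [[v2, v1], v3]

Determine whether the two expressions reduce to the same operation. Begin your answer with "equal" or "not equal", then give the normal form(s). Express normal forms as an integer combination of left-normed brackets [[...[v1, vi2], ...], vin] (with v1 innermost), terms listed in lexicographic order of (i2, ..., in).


not equal; the first gives [[v1, v2], v3] and the second -[[v1, v2], v3]

Normal form of the first expression: [[v1, v2], v3]
Normal form of the second expression: -[[v1, v2], v3]
No match — not equal.


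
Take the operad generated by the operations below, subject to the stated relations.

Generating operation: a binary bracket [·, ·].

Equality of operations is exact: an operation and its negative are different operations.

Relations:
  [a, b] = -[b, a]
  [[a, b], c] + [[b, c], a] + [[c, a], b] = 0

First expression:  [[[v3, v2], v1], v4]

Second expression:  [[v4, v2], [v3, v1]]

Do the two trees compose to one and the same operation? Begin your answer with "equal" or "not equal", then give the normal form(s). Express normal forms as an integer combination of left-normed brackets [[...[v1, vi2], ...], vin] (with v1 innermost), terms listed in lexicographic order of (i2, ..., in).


not equal — first [[[v1, v2], v3], v4] - [[[v1, v3], v2], v4], second -[[[v1, v3], v2], v4] + [[[v1, v3], v4], v2]


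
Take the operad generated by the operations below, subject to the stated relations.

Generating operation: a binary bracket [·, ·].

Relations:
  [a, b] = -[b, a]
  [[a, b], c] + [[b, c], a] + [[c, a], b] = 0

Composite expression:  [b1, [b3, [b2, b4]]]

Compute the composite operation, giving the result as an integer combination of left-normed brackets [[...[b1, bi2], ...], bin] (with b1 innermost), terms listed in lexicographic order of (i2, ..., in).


-[[[b1, b2], b4], b3] + [[[b1, b3], b2], b4] - [[[b1, b3], b4], b2] + [[[b1, b4], b2], b3]

Expand each bracket as ab - ba; the b1-initial words give the coefficients.
Composite bracket: [b1, [b3, [b2, b4]]]
Each bracket splits as ab - ba, giving 8 signed words (2^3 = 8).
Coefficients come from the b1-initial words:
  sign of b1b2b4b3 is -1, so it contributes -[[[b1, b2], b4], b3]
  sign of b1b3b2b4 is +1, so it contributes +[[[b1, b3], b2], b4]
  sign of b1b3b4b2 is -1, so it contributes -[[[b1, b3], b4], b2]
  sign of b1b4b2b3 is +1, so it contributes +[[[b1, b4], b2], b3]


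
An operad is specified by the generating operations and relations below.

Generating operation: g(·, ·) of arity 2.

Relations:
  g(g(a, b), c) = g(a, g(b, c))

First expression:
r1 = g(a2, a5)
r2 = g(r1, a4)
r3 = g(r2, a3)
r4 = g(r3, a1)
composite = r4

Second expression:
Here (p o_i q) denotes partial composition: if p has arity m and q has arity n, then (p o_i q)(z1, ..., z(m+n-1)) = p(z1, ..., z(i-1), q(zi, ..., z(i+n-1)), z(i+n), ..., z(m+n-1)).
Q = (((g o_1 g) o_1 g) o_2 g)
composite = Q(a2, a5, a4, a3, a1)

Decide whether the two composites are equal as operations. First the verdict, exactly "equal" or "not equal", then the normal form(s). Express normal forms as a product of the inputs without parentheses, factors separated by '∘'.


The first expression, normalized: a2 ∘ a5 ∘ a4 ∘ a3 ∘ a1
The second expression, normalized: a2 ∘ a5 ∘ a4 ∘ a3 ∘ a1
The forms coincide; equal.

equal; the common form is a2 ∘ a5 ∘ a4 ∘ a3 ∘ a1


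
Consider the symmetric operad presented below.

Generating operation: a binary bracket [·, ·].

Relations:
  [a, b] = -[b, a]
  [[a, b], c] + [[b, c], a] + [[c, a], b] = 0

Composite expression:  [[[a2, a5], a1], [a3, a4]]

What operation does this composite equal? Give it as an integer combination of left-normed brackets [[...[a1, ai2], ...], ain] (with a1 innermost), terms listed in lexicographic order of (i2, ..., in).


-[[[[a1, a2], a5], a3], a4] + [[[[a1, a2], a5], a4], a3] + [[[[a1, a5], a2], a3], a4] - [[[[a1, a5], a2], a4], a3]

Left-normed coefficients sit on the a1-initial expansion words.
Composite bracket: [[[a2, a5], a1], [a3, a4]]
Under [a, b] = ab - ba we get 16 signed associative words (2^4 = 16).
Keep just the words that open with a1:
  a1a2a5a3a4 appears with sign -1, giving the term -[[[[a1, a2], a5], a3], a4]
  a1a2a5a4a3 appears with sign +1, giving the term +[[[[a1, a2], a5], a4], a3]
  a1a5a2a3a4 appears with sign +1, giving the term +[[[[a1, a5], a2], a3], a4]
  a1a5a2a4a3 appears with sign -1, giving the term -[[[[a1, a5], a2], a4], a3]


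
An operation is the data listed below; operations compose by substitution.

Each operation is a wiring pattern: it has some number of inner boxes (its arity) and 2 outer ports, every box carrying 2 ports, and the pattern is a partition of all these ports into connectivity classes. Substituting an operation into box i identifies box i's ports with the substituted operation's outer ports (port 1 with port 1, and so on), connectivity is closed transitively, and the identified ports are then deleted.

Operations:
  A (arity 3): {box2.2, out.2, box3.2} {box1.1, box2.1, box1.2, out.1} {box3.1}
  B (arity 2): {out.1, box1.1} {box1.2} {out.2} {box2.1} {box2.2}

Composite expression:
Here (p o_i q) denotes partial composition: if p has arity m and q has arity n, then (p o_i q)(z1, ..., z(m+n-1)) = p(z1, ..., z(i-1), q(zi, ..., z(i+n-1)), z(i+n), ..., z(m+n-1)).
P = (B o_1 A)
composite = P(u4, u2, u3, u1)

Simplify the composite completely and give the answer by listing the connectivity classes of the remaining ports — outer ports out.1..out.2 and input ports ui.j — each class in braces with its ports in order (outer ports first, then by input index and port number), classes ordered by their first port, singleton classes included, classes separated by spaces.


Connectivity passes through glued B-boundaries; trace each wire chain.
after A, the pattern on (u4, u2, u3) reads {out.1, u2.1, u4.1, u4.2} {out.2, u2.2, u3.2} {u3.1} (out.j = its outer ports)
after B, the pattern on (u4, u2, u3, u1) reads {out.1, u2.1, u4.1, u4.2} {out.2} {u1.1} {u1.2} {u2.2, u3.2} {u3.1} (out.j = its outer ports)

{out.1, u2.1, u4.1, u4.2} {out.2} {u1.1} {u1.2} {u2.2, u3.2} {u3.1}


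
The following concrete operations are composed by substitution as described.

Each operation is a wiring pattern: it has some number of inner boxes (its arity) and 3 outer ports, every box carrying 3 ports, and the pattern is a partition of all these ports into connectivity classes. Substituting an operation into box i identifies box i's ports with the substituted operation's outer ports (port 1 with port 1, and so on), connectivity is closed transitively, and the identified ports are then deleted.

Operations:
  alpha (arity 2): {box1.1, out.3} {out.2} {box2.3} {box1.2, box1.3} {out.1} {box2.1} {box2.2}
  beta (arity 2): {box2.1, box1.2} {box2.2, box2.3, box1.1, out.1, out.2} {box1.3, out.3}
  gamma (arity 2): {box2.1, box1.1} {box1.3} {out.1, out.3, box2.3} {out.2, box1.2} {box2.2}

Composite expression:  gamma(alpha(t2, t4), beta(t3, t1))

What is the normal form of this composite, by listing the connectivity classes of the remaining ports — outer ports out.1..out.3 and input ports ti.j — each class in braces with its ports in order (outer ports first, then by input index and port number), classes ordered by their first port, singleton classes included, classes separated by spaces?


{out.1, out.3, t3.3} {out.2} {t1.1, t3.2} {t1.2, t1.3, t3.1} {t2.1} {t2.2, t2.3} {t4.1} {t4.2} {t4.3}


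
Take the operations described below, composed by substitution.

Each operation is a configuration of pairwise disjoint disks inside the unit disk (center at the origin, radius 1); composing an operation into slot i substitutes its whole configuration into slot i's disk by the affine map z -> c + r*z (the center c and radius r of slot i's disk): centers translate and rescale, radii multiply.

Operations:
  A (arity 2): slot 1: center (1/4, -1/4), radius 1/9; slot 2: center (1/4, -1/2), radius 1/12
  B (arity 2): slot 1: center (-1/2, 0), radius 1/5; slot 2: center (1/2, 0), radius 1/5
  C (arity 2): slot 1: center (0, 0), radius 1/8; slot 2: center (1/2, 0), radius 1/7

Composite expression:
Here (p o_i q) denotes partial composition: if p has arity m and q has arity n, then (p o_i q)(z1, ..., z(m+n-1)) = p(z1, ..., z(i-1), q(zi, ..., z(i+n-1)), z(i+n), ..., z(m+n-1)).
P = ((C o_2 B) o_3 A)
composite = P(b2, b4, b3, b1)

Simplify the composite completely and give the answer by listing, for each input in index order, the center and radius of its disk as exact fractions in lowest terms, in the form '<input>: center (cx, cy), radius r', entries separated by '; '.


b1: center (81/140, -1/70), radius 1/420; b2: center (0, 0), radius 1/8; b3: center (81/140, -1/140), radius 1/315; b4: center (3/7, 0), radius 1/35


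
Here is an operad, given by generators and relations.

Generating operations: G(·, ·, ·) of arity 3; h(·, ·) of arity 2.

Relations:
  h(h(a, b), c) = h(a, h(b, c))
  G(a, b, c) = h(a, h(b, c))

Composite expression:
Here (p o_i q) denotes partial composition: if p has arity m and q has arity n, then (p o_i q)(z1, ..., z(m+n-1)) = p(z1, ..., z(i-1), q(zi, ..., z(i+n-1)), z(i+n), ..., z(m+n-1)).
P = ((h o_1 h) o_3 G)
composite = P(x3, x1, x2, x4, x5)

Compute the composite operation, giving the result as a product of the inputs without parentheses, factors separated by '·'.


x3 · x1 · x2 · x4 · x5

Under associativity of h, the answer is the x's in reading order.
h(x3, x1) spells out as x3 · x1
G(x2, x4, x5) spells out as x2 · x4 · x5
h(h(x3, x1), G(x2, x4, x5)) spells out as x3 · x1 · x2 · x4 · x5


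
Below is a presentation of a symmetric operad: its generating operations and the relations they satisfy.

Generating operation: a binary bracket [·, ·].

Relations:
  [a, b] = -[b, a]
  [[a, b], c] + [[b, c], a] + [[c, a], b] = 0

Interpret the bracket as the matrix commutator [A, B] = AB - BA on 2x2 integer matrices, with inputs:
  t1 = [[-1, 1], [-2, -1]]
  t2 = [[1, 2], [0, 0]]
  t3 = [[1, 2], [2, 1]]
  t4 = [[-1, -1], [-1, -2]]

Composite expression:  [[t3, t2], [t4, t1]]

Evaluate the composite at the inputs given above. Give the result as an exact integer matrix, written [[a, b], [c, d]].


[[-6, 4], [28, 6]]

[t3, t2] = [[-4, -2], [2, 4]]
[t4, t1] = [[3, 1], [2, -3]]
[[t3, t2], [t4, t1]] = [[-6, 4], [28, 6]]


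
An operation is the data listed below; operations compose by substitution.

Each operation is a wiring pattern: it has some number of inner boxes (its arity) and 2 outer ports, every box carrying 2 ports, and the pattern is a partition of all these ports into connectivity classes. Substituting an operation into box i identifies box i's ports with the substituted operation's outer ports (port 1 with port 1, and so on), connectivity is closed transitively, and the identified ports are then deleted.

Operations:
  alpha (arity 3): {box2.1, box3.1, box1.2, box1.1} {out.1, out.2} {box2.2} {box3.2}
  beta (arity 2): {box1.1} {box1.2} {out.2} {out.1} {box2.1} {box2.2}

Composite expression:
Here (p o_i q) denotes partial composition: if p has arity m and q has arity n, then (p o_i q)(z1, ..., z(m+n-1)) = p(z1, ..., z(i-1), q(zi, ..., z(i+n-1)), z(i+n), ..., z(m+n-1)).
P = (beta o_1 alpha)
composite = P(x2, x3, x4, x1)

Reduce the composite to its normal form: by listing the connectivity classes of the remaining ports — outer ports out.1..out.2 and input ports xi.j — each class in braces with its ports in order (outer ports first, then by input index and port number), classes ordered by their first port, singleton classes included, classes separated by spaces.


{out.1} {out.2} {x1.1} {x1.2} {x2.1, x2.2, x3.1, x4.1} {x3.2} {x4.2}


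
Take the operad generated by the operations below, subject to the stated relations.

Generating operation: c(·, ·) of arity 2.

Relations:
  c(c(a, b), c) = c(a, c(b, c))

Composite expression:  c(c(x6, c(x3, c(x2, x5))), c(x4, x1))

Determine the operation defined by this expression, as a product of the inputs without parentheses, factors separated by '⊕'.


All parenthesizations of c agree; list the x-inputs left to right.
c(x2, x5) unparenthesizes to x2 ⊕ x5
c(x3, c(x2, x5)) unparenthesizes to x3 ⊕ x2 ⊕ x5
c(x6, c(x3, c(x2, x5))) unparenthesizes to x6 ⊕ x3 ⊕ x2 ⊕ x5
c(x4, x1) unparenthesizes to x4 ⊕ x1
c(c(x6, c(x3, c(x2, x5))), c(x4, x1)) unparenthesizes to x6 ⊕ x3 ⊕ x2 ⊕ x5 ⊕ x4 ⊕ x1

x6 ⊕ x3 ⊕ x2 ⊕ x5 ⊕ x4 ⊕ x1


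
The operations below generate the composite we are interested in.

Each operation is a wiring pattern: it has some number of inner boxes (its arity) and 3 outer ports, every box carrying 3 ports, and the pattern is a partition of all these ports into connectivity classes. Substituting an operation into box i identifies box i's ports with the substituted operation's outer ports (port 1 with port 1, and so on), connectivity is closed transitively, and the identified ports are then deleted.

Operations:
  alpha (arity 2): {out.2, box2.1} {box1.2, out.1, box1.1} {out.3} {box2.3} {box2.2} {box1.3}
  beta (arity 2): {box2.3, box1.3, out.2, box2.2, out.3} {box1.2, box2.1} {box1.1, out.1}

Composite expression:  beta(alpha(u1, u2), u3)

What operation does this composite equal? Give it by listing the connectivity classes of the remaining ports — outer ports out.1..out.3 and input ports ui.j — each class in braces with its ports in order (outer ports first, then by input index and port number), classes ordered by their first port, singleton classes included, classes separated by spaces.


Two ports join when wires chain via beta-identified ports.
through alpha, on inputs (u1, u2): {out.1, u1.1, u1.2} {out.2, u2.1} {out.3} {u1.3} {u2.2} {u2.3} (out.j = stage outer ports)
through beta, on inputs (u1, u2, u3): {out.1, u1.1, u1.2} {out.2, out.3, u3.2, u3.3} {u1.3} {u2.1, u3.1} {u2.2} {u2.3} (out.j = stage outer ports)

{out.1, u1.1, u1.2} {out.2, out.3, u3.2, u3.3} {u1.3} {u2.1, u3.1} {u2.2} {u2.3}


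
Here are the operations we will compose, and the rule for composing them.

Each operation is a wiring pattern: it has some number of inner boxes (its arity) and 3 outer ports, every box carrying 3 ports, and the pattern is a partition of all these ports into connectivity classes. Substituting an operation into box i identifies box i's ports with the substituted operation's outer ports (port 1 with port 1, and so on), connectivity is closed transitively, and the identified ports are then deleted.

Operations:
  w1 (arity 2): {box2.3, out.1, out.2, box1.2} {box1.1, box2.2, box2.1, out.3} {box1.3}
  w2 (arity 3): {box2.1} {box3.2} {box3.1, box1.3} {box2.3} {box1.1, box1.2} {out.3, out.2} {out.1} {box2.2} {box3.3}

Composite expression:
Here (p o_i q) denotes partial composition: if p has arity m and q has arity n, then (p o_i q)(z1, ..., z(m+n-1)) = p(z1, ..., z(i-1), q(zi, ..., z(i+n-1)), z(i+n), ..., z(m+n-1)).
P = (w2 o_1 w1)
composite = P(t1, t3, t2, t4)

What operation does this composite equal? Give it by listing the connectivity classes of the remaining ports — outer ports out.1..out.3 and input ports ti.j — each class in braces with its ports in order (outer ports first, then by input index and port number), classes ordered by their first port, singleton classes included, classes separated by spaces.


{out.1} {out.2, out.3} {t1.1, t3.1, t3.2, t4.1} {t1.2, t3.3} {t1.3} {t2.1} {t2.2} {t2.3} {t4.2} {t4.3}

Treat the ports identified at w2 as solder joints: merge, then drop.
the subtree at w1 composes to {out.1, out.2, t1.2, t3.3} {out.3, t1.1, t3.1, t3.2} {t1.3} on (t1, t3); out.j = own outer ports
the subtree at w2 composes to {out.1} {out.2, out.3} {t1.1, t3.1, t3.2, t4.1} {t1.2, t3.3} {t1.3} {t2.1} {t2.2} {t2.3} {t4.2} {t4.3} on (t1, t3, t2, t4); out.j = own outer ports


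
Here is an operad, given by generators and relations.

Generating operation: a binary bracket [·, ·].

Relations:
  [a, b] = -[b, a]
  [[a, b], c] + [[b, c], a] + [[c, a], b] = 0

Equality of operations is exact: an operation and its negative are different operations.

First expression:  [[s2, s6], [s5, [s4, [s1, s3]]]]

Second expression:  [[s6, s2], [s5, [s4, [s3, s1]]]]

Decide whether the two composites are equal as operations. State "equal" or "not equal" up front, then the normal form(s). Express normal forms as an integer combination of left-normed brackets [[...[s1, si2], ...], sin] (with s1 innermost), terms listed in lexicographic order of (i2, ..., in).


equal — both sides give -[[[[[s1, s3], s4], s5], s2], s6] + [[[[[s1, s3], s4], s5], s6], s2]

The first expression, normalized: -[[[[[s1, s3], s4], s5], s2], s6] + [[[[[s1, s3], s4], s5], s6], s2]
The second expression, normalized: -[[[[[s1, s3], s4], s5], s2], s6] + [[[[[s1, s3], s4], s5], s6], s2]
Same normal form: equal.


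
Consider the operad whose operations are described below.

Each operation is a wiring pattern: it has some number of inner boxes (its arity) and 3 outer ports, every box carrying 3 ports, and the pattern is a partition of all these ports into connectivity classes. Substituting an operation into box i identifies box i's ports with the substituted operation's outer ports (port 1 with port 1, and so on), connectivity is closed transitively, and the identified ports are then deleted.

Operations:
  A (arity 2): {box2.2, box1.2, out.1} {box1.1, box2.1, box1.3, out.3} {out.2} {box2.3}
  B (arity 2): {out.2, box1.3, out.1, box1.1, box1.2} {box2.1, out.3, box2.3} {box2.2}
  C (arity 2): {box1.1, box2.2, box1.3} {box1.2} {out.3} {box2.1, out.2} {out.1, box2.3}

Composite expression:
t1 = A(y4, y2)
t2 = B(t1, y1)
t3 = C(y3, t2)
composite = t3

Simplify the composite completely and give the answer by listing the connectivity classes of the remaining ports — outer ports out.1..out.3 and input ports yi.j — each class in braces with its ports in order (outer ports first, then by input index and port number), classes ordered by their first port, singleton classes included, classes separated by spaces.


{out.1, y1.1, y1.3} {out.2, y2.1, y2.2, y3.1, y3.3, y4.1, y4.2, y4.3} {out.3} {y1.2} {y2.3} {y3.2}

After gluing at C, chains via deleted ports link the y-ports.
after A, the pattern on (y4, y2) reads {out.1, y2.2, y4.2} {out.2} {out.3, y2.1, y4.1, y4.3} {y2.3} (out.j = its outer ports)
after B, the pattern on (y4, y2, y1) reads {out.1, out.2, y2.1, y2.2, y4.1, y4.2, y4.3} {out.3, y1.1, y1.3} {y1.2} {y2.3} (out.j = its outer ports)
after C, the pattern on (y3, y4, y2, y1) reads {out.1, y1.1, y1.3} {out.2, y2.1, y2.2, y3.1, y3.3, y4.1, y4.2, y4.3} {out.3} {y1.2} {y2.3} {y3.2} (out.j = its outer ports)


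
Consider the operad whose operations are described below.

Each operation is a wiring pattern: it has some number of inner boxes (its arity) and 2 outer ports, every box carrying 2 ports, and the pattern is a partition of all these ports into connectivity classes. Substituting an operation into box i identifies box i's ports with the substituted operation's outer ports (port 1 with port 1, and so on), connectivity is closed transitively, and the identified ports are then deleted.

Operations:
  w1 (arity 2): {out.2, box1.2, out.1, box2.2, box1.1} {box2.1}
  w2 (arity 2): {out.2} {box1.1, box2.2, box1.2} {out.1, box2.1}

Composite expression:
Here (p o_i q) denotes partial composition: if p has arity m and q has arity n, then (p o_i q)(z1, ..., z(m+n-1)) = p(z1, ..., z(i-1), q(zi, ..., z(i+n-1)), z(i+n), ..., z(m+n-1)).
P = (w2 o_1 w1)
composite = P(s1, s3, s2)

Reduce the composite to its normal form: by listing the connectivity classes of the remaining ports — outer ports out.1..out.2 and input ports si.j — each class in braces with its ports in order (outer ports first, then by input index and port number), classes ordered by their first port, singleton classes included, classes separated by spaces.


{out.1, s2.1} {out.2} {s1.1, s1.2, s2.2, s3.2} {s3.1}

After gluing at w2, chains via deleted ports link the s-ports.
after w1, the pattern on (s1, s3) reads {out.1, out.2, s1.1, s1.2, s3.2} {s3.1} (out.j = its outer ports)
after w2, the pattern on (s1, s3, s2) reads {out.1, s2.1} {out.2} {s1.1, s1.2, s2.2, s3.2} {s3.1} (out.j = its outer ports)


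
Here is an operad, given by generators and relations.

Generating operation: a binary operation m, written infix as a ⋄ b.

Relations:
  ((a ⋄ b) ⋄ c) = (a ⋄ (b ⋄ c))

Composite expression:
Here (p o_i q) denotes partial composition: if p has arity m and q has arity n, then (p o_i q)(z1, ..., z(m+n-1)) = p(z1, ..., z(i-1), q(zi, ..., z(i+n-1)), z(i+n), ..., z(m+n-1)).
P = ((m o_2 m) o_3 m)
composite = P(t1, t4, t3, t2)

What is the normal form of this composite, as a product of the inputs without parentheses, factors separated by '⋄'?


t1 ⋄ t4 ⋄ t3 ⋄ t2

All parenthesizations of m agree; list the t-inputs left to right.
(t3 ⋄ t2) spells out as t3 ⋄ t2
(t4 ⋄ (t3 ⋄ t2)) spells out as t4 ⋄ t3 ⋄ t2
(t1 ⋄ (t4 ⋄ (t3 ⋄ t2))) spells out as t1 ⋄ t4 ⋄ t3 ⋄ t2


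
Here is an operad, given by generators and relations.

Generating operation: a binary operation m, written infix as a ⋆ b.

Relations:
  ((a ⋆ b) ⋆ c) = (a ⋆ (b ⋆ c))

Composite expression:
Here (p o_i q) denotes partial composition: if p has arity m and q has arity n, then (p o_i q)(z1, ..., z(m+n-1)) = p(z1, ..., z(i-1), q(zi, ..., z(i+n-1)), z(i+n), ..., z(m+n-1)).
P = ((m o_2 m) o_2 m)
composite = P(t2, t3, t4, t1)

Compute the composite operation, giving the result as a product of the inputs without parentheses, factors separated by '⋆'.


Associativity of m dissolves the nesting; only the t-input order survives.
(t3 ⋆ t4) spells out as t3 ⋆ t4
((t3 ⋆ t4) ⋆ t1) spells out as t3 ⋆ t4 ⋆ t1
(t2 ⋆ ((t3 ⋆ t4) ⋆ t1)) spells out as t2 ⋆ t3 ⋆ t4 ⋆ t1

t2 ⋆ t3 ⋆ t4 ⋆ t1


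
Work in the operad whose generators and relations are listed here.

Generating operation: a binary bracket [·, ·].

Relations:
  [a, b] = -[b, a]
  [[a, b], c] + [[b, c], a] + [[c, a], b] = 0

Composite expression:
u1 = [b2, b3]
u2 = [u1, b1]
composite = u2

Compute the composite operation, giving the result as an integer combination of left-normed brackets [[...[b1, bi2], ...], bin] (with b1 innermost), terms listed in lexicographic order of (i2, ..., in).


-[[b1, b2], b3] + [[b1, b3], b2]

Skip Jacobi rewriting: expand, keep b1-initial words, read off terms.
Composite bracket: [[b2, b3], b1]
Full expansion: 4 signed words from ab - ba (2^2 = 4).
Collect the words opening with b1:
  the word b1b2b3 carries sign -1 and contributes -[[b1, b2], b3]
  the word b1b3b2 carries sign +1 and contributes +[[b1, b3], b2]


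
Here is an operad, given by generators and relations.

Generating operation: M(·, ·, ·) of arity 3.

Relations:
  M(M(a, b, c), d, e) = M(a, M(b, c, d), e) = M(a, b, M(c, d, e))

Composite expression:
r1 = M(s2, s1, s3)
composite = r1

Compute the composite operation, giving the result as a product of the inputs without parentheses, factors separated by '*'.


s2 * s1 * s3

Every regrouping of M is equal, so read the s-inputs in written order.
M(s2, s1, s3) spells out as s2 * s1 * s3


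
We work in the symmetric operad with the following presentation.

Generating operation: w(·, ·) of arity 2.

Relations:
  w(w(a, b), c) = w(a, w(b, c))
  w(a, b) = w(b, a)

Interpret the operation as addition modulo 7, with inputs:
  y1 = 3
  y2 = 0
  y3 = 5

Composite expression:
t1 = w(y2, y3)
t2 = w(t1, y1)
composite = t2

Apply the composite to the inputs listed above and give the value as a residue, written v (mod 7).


1 (mod 7)


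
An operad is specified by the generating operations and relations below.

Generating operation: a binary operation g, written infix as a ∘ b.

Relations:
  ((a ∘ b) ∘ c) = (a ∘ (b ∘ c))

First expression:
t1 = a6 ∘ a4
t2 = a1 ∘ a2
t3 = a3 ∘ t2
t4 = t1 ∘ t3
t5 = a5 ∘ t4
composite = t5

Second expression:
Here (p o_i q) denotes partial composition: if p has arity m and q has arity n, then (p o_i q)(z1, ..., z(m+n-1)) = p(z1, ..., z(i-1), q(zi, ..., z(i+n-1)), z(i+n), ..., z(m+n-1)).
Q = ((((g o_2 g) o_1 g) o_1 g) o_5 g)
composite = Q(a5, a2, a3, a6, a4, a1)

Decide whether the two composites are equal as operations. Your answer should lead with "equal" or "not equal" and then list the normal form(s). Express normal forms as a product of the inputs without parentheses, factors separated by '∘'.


not equal; first: a5 ∘ a6 ∘ a4 ∘ a3 ∘ a1 ∘ a2; second: a5 ∘ a2 ∘ a3 ∘ a6 ∘ a4 ∘ a1

In normal form, the first expression is a5 ∘ a6 ∘ a4 ∘ a3 ∘ a1 ∘ a2
In normal form, the second expression is a5 ∘ a2 ∘ a3 ∘ a6 ∘ a4 ∘ a1
The normal forms differ: not equal.


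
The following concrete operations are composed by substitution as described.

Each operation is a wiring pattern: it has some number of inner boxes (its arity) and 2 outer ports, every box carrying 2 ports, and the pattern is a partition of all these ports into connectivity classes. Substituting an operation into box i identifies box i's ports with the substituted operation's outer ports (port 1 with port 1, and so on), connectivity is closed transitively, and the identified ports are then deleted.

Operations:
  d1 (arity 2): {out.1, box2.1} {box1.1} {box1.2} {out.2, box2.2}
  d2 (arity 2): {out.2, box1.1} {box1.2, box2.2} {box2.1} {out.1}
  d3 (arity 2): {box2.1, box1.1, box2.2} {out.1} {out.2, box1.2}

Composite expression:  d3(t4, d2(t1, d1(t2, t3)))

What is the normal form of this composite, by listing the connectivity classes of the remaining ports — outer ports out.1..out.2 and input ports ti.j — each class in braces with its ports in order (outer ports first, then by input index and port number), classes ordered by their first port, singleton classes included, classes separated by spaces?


{out.1} {out.2, t4.2} {t1.1, t4.1} {t1.2, t3.2} {t2.1} {t2.2} {t3.1}

Treat the ports identified at d3 as solder joints: merge, then drop.
composing d1 on (t2, t3), with out.j its own outer ports: {out.1, t3.1} {out.2, t3.2} {t2.1} {t2.2}
composing d2 on (t1, t2, t3), with out.j its own outer ports: {out.1} {out.2, t1.1} {t1.2, t3.2} {t2.1} {t2.2} {t3.1}
composing d3 on (t4, t1, t2, t3), with out.j its own outer ports: {out.1} {out.2, t4.2} {t1.1, t4.1} {t1.2, t3.2} {t2.1} {t2.2} {t3.1}


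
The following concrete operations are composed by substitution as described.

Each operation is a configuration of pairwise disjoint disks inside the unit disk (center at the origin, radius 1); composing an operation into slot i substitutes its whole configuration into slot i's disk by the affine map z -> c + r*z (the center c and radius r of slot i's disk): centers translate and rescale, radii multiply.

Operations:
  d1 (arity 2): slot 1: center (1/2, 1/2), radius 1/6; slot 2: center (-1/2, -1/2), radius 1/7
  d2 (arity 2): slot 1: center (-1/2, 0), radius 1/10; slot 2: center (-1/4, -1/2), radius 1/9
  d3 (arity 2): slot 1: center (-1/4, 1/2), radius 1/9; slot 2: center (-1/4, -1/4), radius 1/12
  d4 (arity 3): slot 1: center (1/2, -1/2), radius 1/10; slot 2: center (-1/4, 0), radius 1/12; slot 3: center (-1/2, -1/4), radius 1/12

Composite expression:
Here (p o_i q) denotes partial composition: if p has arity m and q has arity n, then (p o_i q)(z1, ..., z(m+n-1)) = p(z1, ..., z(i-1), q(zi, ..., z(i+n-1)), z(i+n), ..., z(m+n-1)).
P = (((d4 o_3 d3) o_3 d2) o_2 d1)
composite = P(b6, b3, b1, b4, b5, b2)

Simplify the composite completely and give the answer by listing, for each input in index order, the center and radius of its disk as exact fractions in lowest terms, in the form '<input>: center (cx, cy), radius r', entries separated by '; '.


Only the slot chain above each b matters under d4; compose those maps.
b6: after 1 affine step, its disk has center (1/2, -1/2), radius 1/10
b3: after 2 affine steps, its disk has center (-5/24, 1/24), radius 1/72
b1: after 2 affine steps, its disk has center (-7/24, -1/24), radius 1/84
b4: after 3 affine steps, its disk has center (-227/432, -5/24), radius 1/1080
b5: after 3 affine steps, its disk has center (-113/216, -23/108), radius 1/972
b2: after 2 affine steps, its disk has center (-25/48, -13/48), radius 1/144

b1: center (-7/24, -1/24), radius 1/84; b2: center (-25/48, -13/48), radius 1/144; b3: center (-5/24, 1/24), radius 1/72; b4: center (-227/432, -5/24), radius 1/1080; b5: center (-113/216, -23/108), radius 1/972; b6: center (1/2, -1/2), radius 1/10


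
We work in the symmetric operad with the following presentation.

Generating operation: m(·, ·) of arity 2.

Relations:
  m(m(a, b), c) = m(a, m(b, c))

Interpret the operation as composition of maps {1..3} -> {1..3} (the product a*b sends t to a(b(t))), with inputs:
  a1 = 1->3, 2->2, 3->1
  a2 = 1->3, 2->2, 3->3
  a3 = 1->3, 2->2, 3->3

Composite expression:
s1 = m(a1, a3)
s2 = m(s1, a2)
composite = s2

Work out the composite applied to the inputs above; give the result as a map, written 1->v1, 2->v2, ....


1->1, 2->2, 3->1

m(a1, a3) = 1->1, 2->2, 3->1
m(m(a1, a3), a2) = 1->1, 2->2, 3->1


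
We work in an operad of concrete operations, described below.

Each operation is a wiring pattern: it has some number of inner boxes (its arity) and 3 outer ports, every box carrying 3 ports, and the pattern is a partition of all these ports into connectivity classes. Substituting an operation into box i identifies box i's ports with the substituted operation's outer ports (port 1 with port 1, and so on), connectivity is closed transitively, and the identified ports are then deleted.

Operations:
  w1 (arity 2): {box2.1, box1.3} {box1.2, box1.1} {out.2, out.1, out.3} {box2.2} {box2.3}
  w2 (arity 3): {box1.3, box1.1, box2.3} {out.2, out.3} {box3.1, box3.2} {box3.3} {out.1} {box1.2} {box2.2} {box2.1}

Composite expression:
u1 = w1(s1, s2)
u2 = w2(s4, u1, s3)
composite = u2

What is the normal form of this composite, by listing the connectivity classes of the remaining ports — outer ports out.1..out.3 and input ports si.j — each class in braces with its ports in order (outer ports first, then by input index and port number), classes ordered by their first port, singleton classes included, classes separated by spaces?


{out.1} {out.2, out.3} {s1.1, s1.2} {s1.3, s2.1} {s2.2} {s2.3} {s3.1, s3.2} {s3.3} {s4.1, s4.3} {s4.2}

Treat the ports identified at w2 as solder joints: merge, then drop.
the subtree at w1 composes to {out.1, out.2, out.3} {s1.1, s1.2} {s1.3, s2.1} {s2.2} {s2.3} on (s1, s2); out.j = own outer ports
the subtree at w2 composes to {out.1} {out.2, out.3} {s1.1, s1.2} {s1.3, s2.1} {s2.2} {s2.3} {s3.1, s3.2} {s3.3} {s4.1, s4.3} {s4.2} on (s4, s1, s2, s3); out.j = own outer ports


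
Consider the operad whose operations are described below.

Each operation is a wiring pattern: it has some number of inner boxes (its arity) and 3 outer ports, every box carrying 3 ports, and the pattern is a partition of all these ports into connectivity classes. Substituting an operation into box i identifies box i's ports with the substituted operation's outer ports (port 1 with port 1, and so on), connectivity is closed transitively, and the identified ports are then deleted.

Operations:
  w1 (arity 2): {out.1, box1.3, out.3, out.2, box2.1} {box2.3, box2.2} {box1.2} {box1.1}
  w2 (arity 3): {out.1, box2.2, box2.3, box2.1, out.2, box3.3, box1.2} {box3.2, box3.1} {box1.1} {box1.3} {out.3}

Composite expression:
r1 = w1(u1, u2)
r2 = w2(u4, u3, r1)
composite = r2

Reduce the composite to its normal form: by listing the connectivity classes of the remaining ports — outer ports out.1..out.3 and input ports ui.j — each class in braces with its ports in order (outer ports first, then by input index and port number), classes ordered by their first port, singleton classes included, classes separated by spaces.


{out.1, out.2, u1.3, u2.1, u3.1, u3.2, u3.3, u4.2} {out.3} {u1.1} {u1.2} {u2.2, u2.3} {u4.1} {u4.3}
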